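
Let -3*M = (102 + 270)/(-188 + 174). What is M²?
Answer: 3844/49 ≈ 78.449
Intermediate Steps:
M = 62/7 (M = -(102 + 270)/(3*(-188 + 174)) = -124/(-14) = -124*(-1)/14 = -⅓*(-186/7) = 62/7 ≈ 8.8571)
M² = (62/7)² = 3844/49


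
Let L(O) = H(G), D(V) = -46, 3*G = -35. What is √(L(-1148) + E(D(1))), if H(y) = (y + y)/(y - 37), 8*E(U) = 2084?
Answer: √5563038/146 ≈ 16.155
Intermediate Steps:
G = -35/3 (G = (⅓)*(-35) = -35/3 ≈ -11.667)
E(U) = 521/2 (E(U) = (⅛)*2084 = 521/2)
H(y) = 2*y/(-37 + y) (H(y) = (2*y)/(-37 + y) = 2*y/(-37 + y))
L(O) = 35/73 (L(O) = 2*(-35/3)/(-37 - 35/3) = 2*(-35/3)/(-146/3) = 2*(-35/3)*(-3/146) = 35/73)
√(L(-1148) + E(D(1))) = √(35/73 + 521/2) = √(38103/146) = √5563038/146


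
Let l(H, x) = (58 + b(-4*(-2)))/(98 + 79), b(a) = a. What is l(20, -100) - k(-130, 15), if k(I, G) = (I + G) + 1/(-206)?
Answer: 1402301/12154 ≈ 115.38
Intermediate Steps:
l(H, x) = 22/59 (l(H, x) = (58 - 4*(-2))/(98 + 79) = (58 + 8)/177 = 66*(1/177) = 22/59)
k(I, G) = -1/206 + G + I (k(I, G) = (G + I) - 1/206 = -1/206 + G + I)
l(20, -100) - k(-130, 15) = 22/59 - (-1/206 + 15 - 130) = 22/59 - 1*(-23691/206) = 22/59 + 23691/206 = 1402301/12154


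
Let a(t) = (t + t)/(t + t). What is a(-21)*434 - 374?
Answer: 60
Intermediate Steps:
a(t) = 1 (a(t) = (2*t)/((2*t)) = (2*t)*(1/(2*t)) = 1)
a(-21)*434 - 374 = 1*434 - 374 = 434 - 374 = 60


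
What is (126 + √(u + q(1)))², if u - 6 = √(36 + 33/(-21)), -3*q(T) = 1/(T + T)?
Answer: (5292 + √42*√(245 + 6*√1687))²/1764 ≈ 16750.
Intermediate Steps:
q(T) = -1/(6*T) (q(T) = -1/(3*(T + T)) = -1/(2*T)/3 = -1/(6*T))
u = 6 + √1687/7 (u = 6 + √(36 + 33/(-21)) = 6 + √(36 + 33*(-1/21)) = 6 + √(36 - 11/7) = 6 + √(241/7) = 6 + √1687/7 ≈ 11.868)
(126 + √(u + q(1)))² = (126 + √((6 + √1687/7) - ⅙/1))² = (126 + √((6 + √1687/7) - ⅙*1))² = (126 + √((6 + √1687/7) - ⅙))² = (126 + √(35/6 + √1687/7))²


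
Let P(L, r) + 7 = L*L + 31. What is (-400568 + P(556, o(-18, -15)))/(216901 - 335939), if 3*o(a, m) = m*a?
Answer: 45704/59519 ≈ 0.76789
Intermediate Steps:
o(a, m) = a*m/3 (o(a, m) = (m*a)/3 = (a*m)/3 = a*m/3)
P(L, r) = 24 + L² (P(L, r) = -7 + (L*L + 31) = -7 + (L² + 31) = -7 + (31 + L²) = 24 + L²)
(-400568 + P(556, o(-18, -15)))/(216901 - 335939) = (-400568 + (24 + 556²))/(216901 - 335939) = (-400568 + (24 + 309136))/(-119038) = (-400568 + 309160)*(-1/119038) = -91408*(-1/119038) = 45704/59519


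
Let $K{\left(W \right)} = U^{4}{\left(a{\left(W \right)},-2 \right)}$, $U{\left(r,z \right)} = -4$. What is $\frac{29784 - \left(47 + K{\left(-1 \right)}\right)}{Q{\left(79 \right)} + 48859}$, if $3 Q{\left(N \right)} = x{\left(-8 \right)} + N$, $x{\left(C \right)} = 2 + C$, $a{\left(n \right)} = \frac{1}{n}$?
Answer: $\frac{88443}{146650} \approx 0.60309$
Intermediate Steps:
$K{\left(W \right)} = 256$ ($K{\left(W \right)} = \left(-4\right)^{4} = 256$)
$Q{\left(N \right)} = -2 + \frac{N}{3}$ ($Q{\left(N \right)} = \frac{\left(2 - 8\right) + N}{3} = \frac{-6 + N}{3} = -2 + \frac{N}{3}$)
$\frac{29784 - \left(47 + K{\left(-1 \right)}\right)}{Q{\left(79 \right)} + 48859} = \frac{29784 - \left(47 + 256\right)}{\left(-2 + \frac{1}{3} \cdot 79\right) + 48859} = \frac{29784 - 303}{\left(-2 + \frac{79}{3}\right) + 48859} = \frac{29784 - 303}{\frac{73}{3} + 48859} = \frac{29481}{\frac{146650}{3}} = 29481 \cdot \frac{3}{146650} = \frac{88443}{146650}$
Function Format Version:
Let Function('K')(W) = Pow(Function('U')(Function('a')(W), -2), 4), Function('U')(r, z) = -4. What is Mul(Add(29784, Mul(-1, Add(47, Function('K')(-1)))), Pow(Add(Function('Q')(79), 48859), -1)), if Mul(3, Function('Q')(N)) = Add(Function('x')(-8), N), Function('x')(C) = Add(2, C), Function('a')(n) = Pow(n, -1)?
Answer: Rational(88443, 146650) ≈ 0.60309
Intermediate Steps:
Function('K')(W) = 256 (Function('K')(W) = Pow(-4, 4) = 256)
Function('Q')(N) = Add(-2, Mul(Rational(1, 3), N)) (Function('Q')(N) = Mul(Rational(1, 3), Add(Add(2, -8), N)) = Mul(Rational(1, 3), Add(-6, N)) = Add(-2, Mul(Rational(1, 3), N)))
Mul(Add(29784, Mul(-1, Add(47, Function('K')(-1)))), Pow(Add(Function('Q')(79), 48859), -1)) = Mul(Add(29784, Mul(-1, Add(47, 256))), Pow(Add(Add(-2, Mul(Rational(1, 3), 79)), 48859), -1)) = Mul(Add(29784, Mul(-1, 303)), Pow(Add(Add(-2, Rational(79, 3)), 48859), -1)) = Mul(Add(29784, -303), Pow(Add(Rational(73, 3), 48859), -1)) = Mul(29481, Pow(Rational(146650, 3), -1)) = Mul(29481, Rational(3, 146650)) = Rational(88443, 146650)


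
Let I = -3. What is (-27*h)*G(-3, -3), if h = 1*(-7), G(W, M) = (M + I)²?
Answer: 6804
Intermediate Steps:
G(W, M) = (-3 + M)² (G(W, M) = (M - 3)² = (-3 + M)²)
h = -7
(-27*h)*G(-3, -3) = (-27*(-7))*(-3 - 3)² = 189*(-6)² = 189*36 = 6804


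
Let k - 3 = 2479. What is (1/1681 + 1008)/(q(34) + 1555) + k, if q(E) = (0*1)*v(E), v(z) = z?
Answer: 6489530759/2613955 ≈ 2482.6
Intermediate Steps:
k = 2482 (k = 3 + 2479 = 2482)
q(E) = 0 (q(E) = (0*1)*E = 0*E = 0)
(1/1681 + 1008)/(q(34) + 1555) + k = (1/1681 + 1008)/(0 + 1555) + 2482 = (1/1681 + 1008)/1555 + 2482 = (1694449/1681)*(1/1555) + 2482 = 1694449/2613955 + 2482 = 6489530759/2613955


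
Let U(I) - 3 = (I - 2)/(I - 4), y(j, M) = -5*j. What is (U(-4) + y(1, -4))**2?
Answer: 25/16 ≈ 1.5625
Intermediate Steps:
U(I) = 3 + (-2 + I)/(-4 + I) (U(I) = 3 + (I - 2)/(I - 4) = 3 + (-2 + I)/(-4 + I))
(U(-4) + y(1, -4))**2 = (2*(-7 + 2*(-4))/(-4 - 4) - 5*1)**2 = (2*(-7 - 8)/(-8) - 5)**2 = (2*(-1/8)*(-15) - 5)**2 = (15/4 - 5)**2 = (-5/4)**2 = 25/16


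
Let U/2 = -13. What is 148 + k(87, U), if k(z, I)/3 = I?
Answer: 70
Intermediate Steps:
U = -26 (U = 2*(-13) = -26)
k(z, I) = 3*I
148 + k(87, U) = 148 + 3*(-26) = 148 - 78 = 70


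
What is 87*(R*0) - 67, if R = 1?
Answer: -67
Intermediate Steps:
87*(R*0) - 67 = 87*(1*0) - 67 = 87*0 - 67 = 0 - 67 = -67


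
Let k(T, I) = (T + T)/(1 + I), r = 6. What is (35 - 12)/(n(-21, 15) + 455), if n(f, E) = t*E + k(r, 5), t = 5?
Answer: 23/532 ≈ 0.043233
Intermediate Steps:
k(T, I) = 2*T/(1 + I) (k(T, I) = (2*T)/(1 + I) = 2*T/(1 + I))
n(f, E) = 2 + 5*E (n(f, E) = 5*E + 2*6/(1 + 5) = 5*E + 2*6/6 = 5*E + 2*6*(1/6) = 5*E + 2 = 2 + 5*E)
(35 - 12)/(n(-21, 15) + 455) = (35 - 12)/((2 + 5*15) + 455) = 23/((2 + 75) + 455) = 23/(77 + 455) = 23/532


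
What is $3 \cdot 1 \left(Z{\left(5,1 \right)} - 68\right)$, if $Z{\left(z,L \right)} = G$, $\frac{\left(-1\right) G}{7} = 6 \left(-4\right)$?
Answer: $300$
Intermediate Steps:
$G = 168$ ($G = - 7 \cdot 6 \left(-4\right) = \left(-7\right) \left(-24\right) = 168$)
$Z{\left(z,L \right)} = 168$
$3 \cdot 1 \left(Z{\left(5,1 \right)} - 68\right) = 3 \cdot 1 \left(168 - 68\right) = 3 \cdot 100 = 300$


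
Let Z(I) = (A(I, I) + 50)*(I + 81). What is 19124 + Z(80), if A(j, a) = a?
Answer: 40054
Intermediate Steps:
Z(I) = (50 + I)*(81 + I) (Z(I) = (I + 50)*(I + 81) = (50 + I)*(81 + I))
19124 + Z(80) = 19124 + (4050 + 80² + 131*80) = 19124 + (4050 + 6400 + 10480) = 19124 + 20930 = 40054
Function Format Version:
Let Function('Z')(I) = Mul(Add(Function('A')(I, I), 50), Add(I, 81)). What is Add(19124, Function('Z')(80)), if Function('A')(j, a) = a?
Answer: 40054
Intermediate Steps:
Function('Z')(I) = Mul(Add(50, I), Add(81, I)) (Function('Z')(I) = Mul(Add(I, 50), Add(I, 81)) = Mul(Add(50, I), Add(81, I)))
Add(19124, Function('Z')(80)) = Add(19124, Add(4050, Pow(80, 2), Mul(131, 80))) = Add(19124, Add(4050, 6400, 10480)) = Add(19124, 20930) = 40054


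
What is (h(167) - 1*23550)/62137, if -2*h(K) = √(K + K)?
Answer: -23550/62137 - √334/124274 ≈ -0.37915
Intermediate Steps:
h(K) = -√2*√K/2 (h(K) = -√(K + K)/2 = -√2*√K/2)
(h(167) - 1*23550)/62137 = (-√2*√167/2 - 1*23550)/62137 = (-√334/2 - 23550)*(1/62137) = (-23550 - √334/2)*(1/62137) = -23550/62137 - √334/124274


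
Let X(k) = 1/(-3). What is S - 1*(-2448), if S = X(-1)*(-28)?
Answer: 7372/3 ≈ 2457.3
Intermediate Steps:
X(k) = -1/3
S = 28/3 (S = -1/3*(-28) = 28/3 ≈ 9.3333)
S - 1*(-2448) = 28/3 - 1*(-2448) = 28/3 + 2448 = 7372/3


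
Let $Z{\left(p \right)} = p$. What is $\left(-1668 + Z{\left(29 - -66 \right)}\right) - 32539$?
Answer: $-34112$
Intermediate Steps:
$\left(-1668 + Z{\left(29 - -66 \right)}\right) - 32539 = \left(-1668 + \left(29 - -66\right)\right) - 32539 = \left(-1668 + \left(29 + 66\right)\right) - 32539 = \left(-1668 + 95\right) - 32539 = -1573 - 32539 = -34112$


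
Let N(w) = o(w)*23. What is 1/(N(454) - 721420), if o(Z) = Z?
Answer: -1/710978 ≈ -1.4065e-6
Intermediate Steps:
N(w) = 23*w (N(w) = w*23 = 23*w)
1/(N(454) - 721420) = 1/(23*454 - 721420) = 1/(10442 - 721420) = 1/(-710978) = -1/710978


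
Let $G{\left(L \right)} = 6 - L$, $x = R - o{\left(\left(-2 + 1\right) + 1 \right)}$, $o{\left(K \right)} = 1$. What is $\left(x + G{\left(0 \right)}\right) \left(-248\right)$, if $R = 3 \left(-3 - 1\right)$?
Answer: $1736$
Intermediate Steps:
$R = -12$ ($R = 3 \left(-4\right) = -12$)
$x = -13$ ($x = -12 - 1 = -13$)
$\left(x + G{\left(0 \right)}\right) \left(-248\right) = \left(-13 + \left(6 - 0\right)\right) \left(-248\right) = \left(-13 + \left(6 + 0\right)\right) \left(-248\right) = \left(-13 + 6\right) \left(-248\right) = \left(-7\right) \left(-248\right) = 1736$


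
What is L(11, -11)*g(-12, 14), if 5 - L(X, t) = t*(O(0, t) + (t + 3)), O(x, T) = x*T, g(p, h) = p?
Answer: 996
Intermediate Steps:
O(x, T) = T*x
L(X, t) = 5 - t*(3 + t) (L(X, t) = 5 - t*(t*0 + (t + 3)) = 5 - t*(0 + (3 + t)) = 5 - t*(3 + t))
L(11, -11)*g(-12, 14) = (5 - 1*(-11)² - 3*(-11))*(-12) = (5 - 1*121 + 33)*(-12) = (5 - 121 + 33)*(-12) = -83*(-12) = 996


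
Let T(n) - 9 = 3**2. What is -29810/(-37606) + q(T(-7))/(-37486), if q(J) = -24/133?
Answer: 37155692831/46872475657 ≈ 0.79270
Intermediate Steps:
T(n) = 18 (T(n) = 9 + 3**2 = 9 + 9 = 18)
q(J) = -24/133 (q(J) = -24*1/133 = -24/133)
-29810/(-37606) + q(T(-7))/(-37486) = -29810/(-37606) - 24/133/(-37486) = -29810*(-1/37606) - 24/133*(-1/37486) = 14905/18803 + 12/2492819 = 37155692831/46872475657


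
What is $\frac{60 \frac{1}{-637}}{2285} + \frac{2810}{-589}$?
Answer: $- \frac{818023358}{171463201} \approx -4.7708$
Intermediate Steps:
$\frac{60 \frac{1}{-637}}{2285} + \frac{2810}{-589} = 60 \left(- \frac{1}{637}\right) \frac{1}{2285} + 2810 \left(- \frac{1}{589}\right) = \left(- \frac{60}{637}\right) \frac{1}{2285} - \frac{2810}{589} = - \frac{12}{291109} - \frac{2810}{589} = - \frac{818023358}{171463201}$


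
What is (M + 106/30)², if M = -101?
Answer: 2137444/225 ≈ 9499.8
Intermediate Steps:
(M + 106/30)² = (-101 + 106/30)² = (-101 + 106*(1/30))² = (-101 + 53/15)² = (-1462/15)² = 2137444/225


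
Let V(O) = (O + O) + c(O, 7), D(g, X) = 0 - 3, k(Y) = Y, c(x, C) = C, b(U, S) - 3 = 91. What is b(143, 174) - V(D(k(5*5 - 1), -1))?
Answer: 93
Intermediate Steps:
b(U, S) = 94 (b(U, S) = 3 + 91 = 94)
D(g, X) = -3
V(O) = 7 + 2*O (V(O) = (O + O) + 7 = 2*O + 7 = 7 + 2*O)
b(143, 174) - V(D(k(5*5 - 1), -1)) = 94 - (7 + 2*(-3)) = 94 - (7 - 6) = 94 - 1*1 = 94 - 1 = 93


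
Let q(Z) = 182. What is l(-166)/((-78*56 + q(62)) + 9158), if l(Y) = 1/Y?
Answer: -1/825352 ≈ -1.2116e-6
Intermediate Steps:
l(-166)/((-78*56 + q(62)) + 9158) = 1/((-166)*((-78*56 + 182) + 9158)) = -1/(166*((-4368 + 182) + 9158)) = -1/(166*(-4186 + 9158)) = -1/166/4972 = -1/166*1/4972 = -1/825352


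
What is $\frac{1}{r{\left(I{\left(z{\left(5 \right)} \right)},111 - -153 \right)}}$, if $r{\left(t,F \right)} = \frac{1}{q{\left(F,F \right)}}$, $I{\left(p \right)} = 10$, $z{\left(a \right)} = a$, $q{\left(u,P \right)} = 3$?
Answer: $3$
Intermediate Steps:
$r{\left(t,F \right)} = \frac{1}{3}$
$\frac{1}{r{\left(I{\left(z{\left(5 \right)} \right)},111 - -153 \right)}} = \frac{1}{\frac{1}{3}} = 3$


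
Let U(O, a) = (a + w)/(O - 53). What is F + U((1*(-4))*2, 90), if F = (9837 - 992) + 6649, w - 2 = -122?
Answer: 945164/61 ≈ 15494.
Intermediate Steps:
w = -120 (w = 2 - 122 = -120)
F = 15494 (F = 8845 + 6649 = 15494)
U(O, a) = (-120 + a)/(-53 + O) (U(O, a) = (a - 120)/(O - 53) = (-120 + a)/(-53 + O))
F + U((1*(-4))*2, 90) = 15494 + (-120 + 90)/(-53 + (1*(-4))*2) = 15494 - 30/(-53 - 4*2) = 15494 - 30/(-53 - 8) = 15494 - 30/(-61) = 15494 - 1/61*(-30) = 15494 + 30/61 = 945164/61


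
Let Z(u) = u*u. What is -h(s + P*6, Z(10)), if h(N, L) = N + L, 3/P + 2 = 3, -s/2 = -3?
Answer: -124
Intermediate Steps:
s = 6 (s = -2*(-3) = 6)
P = 3 (P = 3/(-2 + 3) = 3/1 = 3*1 = 3)
Z(u) = u²
h(N, L) = L + N
-h(s + P*6, Z(10)) = -(10² + (6 + 3*6)) = -(100 + (6 + 18)) = -(100 + 24) = -1*124 = -124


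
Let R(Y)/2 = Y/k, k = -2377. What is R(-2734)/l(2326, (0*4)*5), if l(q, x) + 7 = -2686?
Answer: -5468/6401261 ≈ -0.00085421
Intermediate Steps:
l(q, x) = -2693 (l(q, x) = -7 - 2686 = -2693)
R(Y) = -2*Y/2377 (R(Y) = 2*(Y/(-2377)) = 2*(Y*(-1/2377)) = 2*(-Y/2377) = -2*Y/2377)
R(-2734)/l(2326, (0*4)*5) = -2/2377*(-2734)/(-2693) = (5468/2377)*(-1/2693) = -5468/6401261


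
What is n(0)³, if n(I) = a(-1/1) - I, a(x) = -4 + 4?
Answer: 0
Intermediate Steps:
a(x) = 0
n(I) = -I (n(I) = 0 - I = -I)
n(0)³ = (-1*0)³ = 0³ = 0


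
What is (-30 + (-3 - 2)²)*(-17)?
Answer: 85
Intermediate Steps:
(-30 + (-3 - 2)²)*(-17) = (-30 + (-5)²)*(-17) = (-30 + 25)*(-17) = -5*(-17) = 85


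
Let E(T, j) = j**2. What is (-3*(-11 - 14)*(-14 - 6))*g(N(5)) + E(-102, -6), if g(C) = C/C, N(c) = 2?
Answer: -1464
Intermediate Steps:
g(C) = 1
(-3*(-11 - 14)*(-14 - 6))*g(N(5)) + E(-102, -6) = -3*(-11 - 14)*(-14 - 6)*1 + (-6)**2 = -(-75)*(-20)*1 + 36 = -3*500*1 + 36 = -1500*1 + 36 = -1500 + 36 = -1464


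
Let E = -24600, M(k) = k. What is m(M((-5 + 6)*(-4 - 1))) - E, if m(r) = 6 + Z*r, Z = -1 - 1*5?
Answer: 24636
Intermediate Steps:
Z = -6 (Z = -1 - 5 = -6)
m(r) = 6 - 6*r
m(M((-5 + 6)*(-4 - 1))) - E = (6 - 6*(-5 + 6)*(-4 - 1)) - 1*(-24600) = (6 - 6*(-5)) + 24600 = (6 + 30) + 24600 = 36 + 24600 = 24636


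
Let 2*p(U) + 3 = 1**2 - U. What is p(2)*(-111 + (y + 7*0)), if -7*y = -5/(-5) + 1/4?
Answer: 3113/14 ≈ 222.36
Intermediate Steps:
p(U) = -1 - U/2 (p(U) = -3/2 + (1**2 - U)/2 = -3/2 + (1 - U)/2 = -3/2 + (1/2 - U/2) = -1 - U/2)
y = -5/28 (y = -(-5/(-5) + 1/4)/7 = -(-5*(-1/5) + 1*(1/4))/7 = -(1 + 1/4)/7 = -1/7*5/4 = -5/28 ≈ -0.17857)
p(2)*(-111 + (y + 7*0)) = (-1 - 1/2*2)*(-111 + (-5/28 + 7*0)) = (-1 - 1)*(-111 + (-5/28 + 0)) = -2*(-111 - 5/28) = -2*(-3113/28) = 3113/14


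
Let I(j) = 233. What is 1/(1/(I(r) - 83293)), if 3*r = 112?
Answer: -83060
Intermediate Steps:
r = 112/3 (r = (⅓)*112 = 112/3 ≈ 37.333)
1/(1/(I(r) - 83293)) = 1/(1/(233 - 83293)) = 1/(1/(-83060)) = 1/(-1/83060) = -83060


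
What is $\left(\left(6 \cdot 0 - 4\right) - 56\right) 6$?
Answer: $-360$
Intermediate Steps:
$\left(\left(6 \cdot 0 - 4\right) - 56\right) 6 = \left(\left(0 - 4\right) - 56\right) 6 = \left(-4 - 56\right) 6 = \left(-60\right) 6 = -360$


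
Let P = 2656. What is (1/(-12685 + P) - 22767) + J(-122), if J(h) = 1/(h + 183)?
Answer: -13928134855/611769 ≈ -22767.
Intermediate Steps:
J(h) = 1/(183 + h)
(1/(-12685 + P) - 22767) + J(-122) = (1/(-12685 + 2656) - 22767) + 1/(183 - 122) = (1/(-10029) - 22767) + 1/61 = (-1/10029 - 22767) + 1/61 = -228330244/10029 + 1/61 = -13928134855/611769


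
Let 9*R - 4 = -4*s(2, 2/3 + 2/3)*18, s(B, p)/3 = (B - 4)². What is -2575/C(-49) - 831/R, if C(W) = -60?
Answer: 66581/1290 ≈ 51.613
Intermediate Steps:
s(B, p) = 3*(-4 + B)² (s(B, p) = 3*(B - 4)² = 3*(-4 + B)²)
R = -860/9 (R = 4/9 + (-12*(-4 + 2)²*18)/9 = 4/9 + (-12*(-2)²*18)/9 = 4/9 + (-12*4*18)/9 = 4/9 + (-4*12*18)/9 = 4/9 + (-48*18)/9 = 4/9 + (⅑)*(-864) = 4/9 - 96 = -860/9 ≈ -95.556)
-2575/C(-49) - 831/R = -2575/(-60) - 831/(-860/9) = -2575*(-1/60) - 831*(-9/860) = 515/12 + 7479/860 = 66581/1290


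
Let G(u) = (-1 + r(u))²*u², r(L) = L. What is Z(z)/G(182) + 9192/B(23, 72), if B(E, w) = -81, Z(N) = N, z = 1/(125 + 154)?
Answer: -103074296774173/908291779668 ≈ -113.48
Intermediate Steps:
z = 1/279 ≈ 0.0035842
G(u) = u²*(-1 + u)² (G(u) = (-1 + u)²*u² = u²*(-1 + u)²)
Z(z)/G(182) + 9192/B(23, 72) = 1/(279*((182²*(-1 + 182)²))) + 9192/(-81) = 1/(279*((33124*181²))) + 9192*(-1/81) = 1/(279*((33124*32761))) - 3064/27 = (1/279)/1085175364 - 3064/27 = (1/279)*(1/1085175364) - 3064/27 = 1/302763926556 - 3064/27 = -103074296774173/908291779668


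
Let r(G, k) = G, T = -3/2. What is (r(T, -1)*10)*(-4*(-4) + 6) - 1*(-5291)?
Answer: 4961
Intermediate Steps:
T = -3/2 (T = -3*½ = -3/2 ≈ -1.5000)
(r(T, -1)*10)*(-4*(-4) + 6) - 1*(-5291) = (-3/2*10)*(-4*(-4) + 6) - 1*(-5291) = -15*(16 + 6) + 5291 = -15*22 + 5291 = -330 + 5291 = 4961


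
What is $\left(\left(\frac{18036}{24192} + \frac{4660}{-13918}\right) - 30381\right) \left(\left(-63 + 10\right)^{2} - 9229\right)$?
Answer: $\frac{76009186604115}{389704} \approx 1.9504 \cdot 10^{8}$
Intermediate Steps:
$\left(\left(\frac{18036}{24192} + \frac{4660}{-13918}\right) - 30381\right) \left(\left(-63 + 10\right)^{2} - 9229\right) = \left(\left(18036 \cdot \frac{1}{24192} + 4660 \left(- \frac{1}{13918}\right)\right) - 30381\right) \left(\left(-53\right)^{2} - 9229\right) = \left(\left(\frac{167}{224} - \frac{2330}{6959}\right) - 30381\right) \left(2809 - 9229\right) = \left(\frac{640233}{1558816} - 30381\right) \left(-6420\right) = \left(- \frac{47357748663}{1558816}\right) \left(-6420\right) = \frac{76009186604115}{389704}$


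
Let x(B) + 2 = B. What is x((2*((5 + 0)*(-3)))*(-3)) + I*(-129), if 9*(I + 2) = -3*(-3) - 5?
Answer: 866/3 ≈ 288.67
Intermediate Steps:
x(B) = -2 + B
I = -14/9 (I = -2 + (-3*(-3) - 5)/9 = -2 + (9 - 5)/9 = -2 + (⅑)*4 = -2 + 4/9 = -14/9 ≈ -1.5556)
x((2*((5 + 0)*(-3)))*(-3)) + I*(-129) = (-2 + (2*((5 + 0)*(-3)))*(-3)) - 14/9*(-129) = (-2 + (2*(5*(-3)))*(-3)) + 602/3 = (-2 + (2*(-15))*(-3)) + 602/3 = (-2 - 30*(-3)) + 602/3 = (-2 + 90) + 602/3 = 88 + 602/3 = 866/3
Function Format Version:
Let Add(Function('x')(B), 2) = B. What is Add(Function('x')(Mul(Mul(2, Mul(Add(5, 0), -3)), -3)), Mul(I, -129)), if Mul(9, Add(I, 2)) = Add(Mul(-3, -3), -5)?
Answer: Rational(866, 3) ≈ 288.67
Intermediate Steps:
Function('x')(B) = Add(-2, B)
I = Rational(-14, 9) (I = Add(-2, Mul(Rational(1, 9), Add(Mul(-3, -3), -5))) = Add(-2, Mul(Rational(1, 9), Add(9, -5))) = Add(-2, Mul(Rational(1, 9), 4)) = Add(-2, Rational(4, 9)) = Rational(-14, 9) ≈ -1.5556)
Add(Function('x')(Mul(Mul(2, Mul(Add(5, 0), -3)), -3)), Mul(I, -129)) = Add(Add(-2, Mul(Mul(2, Mul(Add(5, 0), -3)), -3)), Mul(Rational(-14, 9), -129)) = Add(Add(-2, Mul(Mul(2, Mul(5, -3)), -3)), Rational(602, 3)) = Add(Add(-2, Mul(Mul(2, -15), -3)), Rational(602, 3)) = Add(Add(-2, Mul(-30, -3)), Rational(602, 3)) = Add(Add(-2, 90), Rational(602, 3)) = Add(88, Rational(602, 3)) = Rational(866, 3)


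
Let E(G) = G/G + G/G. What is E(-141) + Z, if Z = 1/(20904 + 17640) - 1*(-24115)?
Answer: 929565649/38544 ≈ 24117.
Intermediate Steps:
E(G) = 2 (E(G) = 1 + 1 = 2)
Z = 929488561/38544 (Z = 1/38544 + 24115 = 929488561/38544 ≈ 24115.)
E(-141) + Z = 2 + 929488561/38544 = 929565649/38544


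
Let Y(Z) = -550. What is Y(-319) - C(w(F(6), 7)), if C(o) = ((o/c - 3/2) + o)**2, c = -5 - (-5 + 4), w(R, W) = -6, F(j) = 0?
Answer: -586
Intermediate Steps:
c = -4 (c = -5 - 1*(-1) = -5 + 1 = -4)
C(o) = (-3/2 + 3*o/4)**2 (C(o) = ((o/(-4) - 3/2) + o)**2 = ((o*(-1/4) - 3*1/2) + o)**2 = ((-o/4 - 3/2) + o)**2 = ((-3/2 - o/4) + o)**2 = (-3/2 + 3*o/4)**2)
Y(-319) - C(w(F(6), 7)) = -550 - 9*(-2 - 6)**2/16 = -550 - 9*(-8)**2/16 = -550 - 9*64/16 = -550 - 1*36 = -550 - 36 = -586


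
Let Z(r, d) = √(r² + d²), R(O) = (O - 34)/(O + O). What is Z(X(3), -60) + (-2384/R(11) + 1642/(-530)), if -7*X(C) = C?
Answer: 13879837/6095 + 3*√19601/7 ≈ 2337.3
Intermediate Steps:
R(O) = (-34 + O)/(2*O) (R(O) = (-34 + O)/((2*O)) = (-34 + O)*(1/(2*O)) = (-34 + O)/(2*O))
X(C) = -C/7
Z(r, d) = √(d² + r²)
Z(X(3), -60) + (-2384/R(11) + 1642/(-530)) = √((-60)² + (-⅐*3)²) + (-2384*22/(-34 + 11) + 1642/(-530)) = √(3600 + (-3/7)²) + (-2384/((½)*(1/11)*(-23)) + 1642*(-1/530)) = √(3600 + 9/49) + (-2384/(-23/22) - 821/265) = √(176409/49) + (-2384*(-22/23) - 821/265) = 3*√19601/7 + (52448/23 - 821/265) = 3*√19601/7 + 13879837/6095 = 13879837/6095 + 3*√19601/7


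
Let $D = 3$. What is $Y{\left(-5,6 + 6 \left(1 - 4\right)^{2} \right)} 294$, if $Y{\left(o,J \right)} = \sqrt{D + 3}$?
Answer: $294 \sqrt{6} \approx 720.15$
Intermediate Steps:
$Y{\left(o,J \right)} = \sqrt{6}$ ($Y{\left(o,J \right)} = \sqrt{3 + 3} = \sqrt{6}$)
$Y{\left(-5,6 + 6 \left(1 - 4\right)^{2} \right)} 294 = \sqrt{6} \cdot 294 = 294 \sqrt{6}$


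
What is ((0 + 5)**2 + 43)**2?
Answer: 4624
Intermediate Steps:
((0 + 5)**2 + 43)**2 = (5**2 + 43)**2 = (25 + 43)**2 = 68**2 = 4624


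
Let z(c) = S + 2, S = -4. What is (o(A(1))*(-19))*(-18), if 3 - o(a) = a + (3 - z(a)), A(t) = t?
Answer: -1026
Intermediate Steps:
z(c) = -2 (z(c) = -4 + 2 = -2)
o(a) = -2 - a (o(a) = 3 - (a + (3 - 1*(-2))) = 3 - (a + (3 + 2)) = 3 - (a + 5) = 3 - (5 + a) = 3 + (-5 - a) = -2 - a)
(o(A(1))*(-19))*(-18) = ((-2 - 1*1)*(-19))*(-18) = ((-2 - 1)*(-19))*(-18) = -3*(-19)*(-18) = 57*(-18) = -1026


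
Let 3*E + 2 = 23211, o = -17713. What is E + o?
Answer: -29930/3 ≈ -9976.7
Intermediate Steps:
E = 23209/3 (E = -⅔ + (⅓)*23211 = -⅔ + 7737 = 23209/3 ≈ 7736.3)
E + o = 23209/3 - 17713 = -29930/3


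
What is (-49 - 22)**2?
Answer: 5041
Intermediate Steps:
(-49 - 22)**2 = (-71)**2 = 5041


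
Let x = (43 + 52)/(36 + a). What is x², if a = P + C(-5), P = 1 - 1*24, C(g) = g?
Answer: 9025/64 ≈ 141.02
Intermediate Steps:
P = -23 (P = 1 - 24 = -23)
a = -28 (a = -23 - 5 = -28)
x = 95/8 (x = (43 + 52)/(36 - 28) = 95/8 ≈ 11.875)
x² = (95/8)² = 9025/64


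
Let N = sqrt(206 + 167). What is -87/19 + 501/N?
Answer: -87/19 + 501*sqrt(373)/373 ≈ 21.362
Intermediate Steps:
N = sqrt(373) ≈ 19.313
-87/19 + 501/N = -87/19 + 501/(sqrt(373)) = -87*1/19 + 501*(sqrt(373)/373) = -87/19 + 501*sqrt(373)/373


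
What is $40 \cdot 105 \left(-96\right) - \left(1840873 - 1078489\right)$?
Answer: $-1165584$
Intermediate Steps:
$40 \cdot 105 \left(-96\right) - \left(1840873 - 1078489\right) = 4200 \left(-96\right) - \left(1840873 - 1078489\right) = -403200 - 762384 = -1165584$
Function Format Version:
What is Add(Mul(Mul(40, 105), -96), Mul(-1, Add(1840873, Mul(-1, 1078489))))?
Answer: -1165584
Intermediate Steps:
Add(Mul(Mul(40, 105), -96), Mul(-1, Add(1840873, Mul(-1, 1078489)))) = Add(Mul(4200, -96), Mul(-1, Add(1840873, -1078489))) = Add(-403200, Mul(-1, 762384)) = Add(-403200, -762384) = -1165584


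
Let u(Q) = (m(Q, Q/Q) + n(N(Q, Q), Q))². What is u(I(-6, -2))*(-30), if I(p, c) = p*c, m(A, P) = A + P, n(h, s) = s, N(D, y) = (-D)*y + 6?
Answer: -18750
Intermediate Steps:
N(D, y) = 6 - D*y (N(D, y) = -D*y + 6 = 6 - D*y)
I(p, c) = c*p
u(Q) = (1 + 2*Q)² (u(Q) = ((Q + Q/Q) + Q)² = ((Q + 1) + Q)² = ((1 + Q) + Q)² = (1 + 2*Q)²)
u(I(-6, -2))*(-30) = (1 + 2*(-2*(-6)))²*(-30) = (1 + 2*12)²*(-30) = (1 + 24)²*(-30) = 25²*(-30) = 625*(-30) = -18750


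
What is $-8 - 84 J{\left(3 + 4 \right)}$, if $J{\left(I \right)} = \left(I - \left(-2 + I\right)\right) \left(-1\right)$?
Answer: $160$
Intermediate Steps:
$J{\left(I \right)} = -2$ ($J{\left(I \right)} = 2 \left(-1\right) = -2$)
$-8 - 84 J{\left(3 + 4 \right)} = -8 - -168 = -8 + 168 = 160$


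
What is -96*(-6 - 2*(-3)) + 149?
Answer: 149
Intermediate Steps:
-96*(-6 - 2*(-3)) + 149 = -96*(-6 + 6) + 149 = -96*0 + 149 = 0 + 149 = 149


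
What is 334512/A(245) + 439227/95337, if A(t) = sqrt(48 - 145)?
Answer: 48803/10593 - 334512*I*sqrt(97)/97 ≈ 4.6071 - 33965.0*I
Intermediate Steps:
A(t) = I*sqrt(97) (A(t) = sqrt(-97) = I*sqrt(97))
334512/A(245) + 439227/95337 = 334512/((I*sqrt(97))) + 439227/95337 = 334512*(-I*sqrt(97)/97) + 439227*(1/95337) = -334512*I*sqrt(97)/97 + 48803/10593 = 48803/10593 - 334512*I*sqrt(97)/97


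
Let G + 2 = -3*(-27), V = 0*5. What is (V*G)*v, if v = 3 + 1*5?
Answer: 0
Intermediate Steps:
v = 8 (v = 3 + 5 = 8)
V = 0
G = 79 (G = -2 - 3*(-27) = -2 + 81 = 79)
(V*G)*v = (0*79)*8 = 0*8 = 0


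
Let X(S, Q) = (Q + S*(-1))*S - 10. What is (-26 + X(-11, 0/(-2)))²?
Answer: 24649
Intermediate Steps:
X(S, Q) = -10 + S*(Q - S) (X(S, Q) = (Q - S)*S - 10 = S*(Q - S) - 10 = -10 + S*(Q - S))
(-26 + X(-11, 0/(-2)))² = (-26 + (-10 - 1*(-11)² + (0/(-2))*(-11)))² = (-26 + (-10 - 1*121 + (0*(-½))*(-11)))² = (-26 + (-10 - 121 + 0*(-11)))² = (-26 + (-10 - 121 + 0))² = (-26 - 131)² = (-157)² = 24649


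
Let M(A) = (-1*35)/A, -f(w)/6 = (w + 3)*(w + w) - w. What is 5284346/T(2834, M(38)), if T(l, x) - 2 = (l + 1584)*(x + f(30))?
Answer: -100402574/982198677 ≈ -0.10222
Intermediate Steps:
f(w) = 6*w - 12*w*(3 + w) (f(w) = -6*((w + 3)*(w + w) - w) = -6*((3 + w)*(2*w) - w) = -6*(2*w*(3 + w) - w) = -6*(-w + 2*w*(3 + w)) = 6*w - 12*w*(3 + w))
M(A) = -35/A
T(l, x) = 2 + (-11700 + x)*(1584 + l) (T(l, x) = 2 + (l + 1584)*(x - 6*30*(5 + 2*30)) = 2 + (1584 + l)*(x - 6*30*(5 + 60)) = 2 + (1584 + l)*(x - 6*30*65) = 2 + (1584 + l)*(x - 11700) = 2 + (1584 + l)*(-11700 + x) = 2 + (-11700 + x)*(1584 + l))
5284346/T(2834, M(38)) = 5284346/(-18532798 - 11700*2834 + 1584*(-35/38) + 2834*(-35/38)) = 5284346/(-18532798 - 33157800 + 1584*(-35*1/38) + 2834*(-35*1/38)) = 5284346/(-18532798 - 33157800 + 1584*(-35/38) + 2834*(-35/38)) = 5284346/(-18532798 - 33157800 - 27720/19 - 49595/19) = 5284346/(-982198677/19) = 5284346*(-19/982198677) = -100402574/982198677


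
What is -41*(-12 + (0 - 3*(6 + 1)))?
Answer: 1353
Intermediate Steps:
-41*(-12 + (0 - 3*(6 + 1))) = -41*(-12 + (0 - 3*7)) = -41*(-12 + (0 - 21)) = -41*(-12 - 21) = -41*(-33) = 1353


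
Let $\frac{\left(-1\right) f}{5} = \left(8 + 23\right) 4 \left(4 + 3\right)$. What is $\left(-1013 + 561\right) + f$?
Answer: $-4792$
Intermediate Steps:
$f = -4340$ ($f = - 5 \left(8 + 23\right) 4 \left(4 + 3\right) = - 5 \cdot 31 \cdot 4 \cdot 7 = - 5 \cdot 31 \cdot 28 = \left(-5\right) 868 = -4340$)
$\left(-1013 + 561\right) + f = \left(-1013 + 561\right) - 4340 = -452 - 4340 = -4792$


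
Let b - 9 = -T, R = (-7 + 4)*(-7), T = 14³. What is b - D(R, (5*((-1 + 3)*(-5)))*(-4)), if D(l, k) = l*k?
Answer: -6935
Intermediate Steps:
T = 2744
R = 21 (R = -3*(-7) = 21)
D(l, k) = k*l
b = -2735 (b = 9 - 1*2744 = 9 - 2744 = -2735)
b - D(R, (5*((-1 + 3)*(-5)))*(-4)) = -2735 - (5*((-1 + 3)*(-5)))*(-4)*21 = -2735 - (5*(2*(-5)))*(-4)*21 = -2735 - (5*(-10))*(-4)*21 = -2735 - (-50*(-4))*21 = -2735 - 200*21 = -2735 - 1*4200 = -2735 - 4200 = -6935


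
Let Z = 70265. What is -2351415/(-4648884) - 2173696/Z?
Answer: -3313346126763/108884611420 ≈ -30.430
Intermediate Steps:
-2351415/(-4648884) - 2173696/Z = -2351415/(-4648884) - 2173696/70265 = -2351415*(-1/4648884) - 2173696*1/70265 = 783805/1549628 - 2173696/70265 = -3313346126763/108884611420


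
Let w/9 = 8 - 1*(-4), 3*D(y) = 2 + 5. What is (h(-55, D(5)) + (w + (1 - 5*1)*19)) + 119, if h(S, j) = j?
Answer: 460/3 ≈ 153.33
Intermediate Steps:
D(y) = 7/3 (D(y) = (2 + 5)/3 = (1/3)*7 = 7/3)
w = 108 (w = 9*(8 - 1*(-4)) = 9*(8 + 4) = 9*12 = 108)
(h(-55, D(5)) + (w + (1 - 5*1)*19)) + 119 = (7/3 + (108 + (1 - 5*1)*19)) + 119 = (7/3 + (108 + (1 - 5)*19)) + 119 = (7/3 + (108 - 4*19)) + 119 = (7/3 + (108 - 76)) + 119 = (7/3 + 32) + 119 = 103/3 + 119 = 460/3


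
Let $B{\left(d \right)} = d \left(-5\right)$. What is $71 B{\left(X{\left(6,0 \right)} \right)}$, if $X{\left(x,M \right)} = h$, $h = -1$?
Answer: $355$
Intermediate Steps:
$X{\left(x,M \right)} = -1$
$B{\left(d \right)} = - 5 d$
$71 B{\left(X{\left(6,0 \right)} \right)} = 71 \left(\left(-5\right) \left(-1\right)\right) = 71 \cdot 5 = 355$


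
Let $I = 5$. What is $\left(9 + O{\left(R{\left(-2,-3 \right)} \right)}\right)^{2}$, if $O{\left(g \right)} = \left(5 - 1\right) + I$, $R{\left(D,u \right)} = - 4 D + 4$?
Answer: $324$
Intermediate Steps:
$R{\left(D,u \right)} = 4 - 4 D$
$O{\left(g \right)} = 9$ ($O{\left(g \right)} = \left(5 - 1\right) + 5 = 4 + 5 = 9$)
$\left(9 + O{\left(R{\left(-2,-3 \right)} \right)}\right)^{2} = \left(9 + 9\right)^{2} = 18^{2} = 324$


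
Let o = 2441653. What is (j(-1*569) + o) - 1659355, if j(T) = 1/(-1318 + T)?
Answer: 1476196325/1887 ≈ 7.8230e+5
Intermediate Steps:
(j(-1*569) + o) - 1659355 = (1/(-1318 - 1*569) + 2441653) - 1659355 = (1/(-1318 - 569) + 2441653) - 1659355 = (1/(-1887) + 2441653) - 1659355 = (-1/1887 + 2441653) - 1659355 = 4607399210/1887 - 1659355 = 1476196325/1887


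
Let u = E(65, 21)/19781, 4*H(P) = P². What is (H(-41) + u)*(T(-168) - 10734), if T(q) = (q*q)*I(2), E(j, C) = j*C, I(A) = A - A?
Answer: -178492041807/39562 ≈ -4.5117e+6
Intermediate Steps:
I(A) = 0
H(P) = P²/4
E(j, C) = C*j
T(q) = 0 (T(q) = (q*q)*0 = q²*0 = 0)
u = 1365/19781 (u = (21*65)/19781 = 1365*(1/19781) = 1365/19781 ≈ 0.069006)
(H(-41) + u)*(T(-168) - 10734) = ((¼)*(-41)² + 1365/19781)*(0 - 10734) = ((¼)*1681 + 1365/19781)*(-10734) = (1681/4 + 1365/19781)*(-10734) = (33257321/79124)*(-10734) = -178492041807/39562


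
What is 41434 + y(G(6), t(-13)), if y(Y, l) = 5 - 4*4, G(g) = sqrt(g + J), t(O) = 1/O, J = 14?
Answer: 41423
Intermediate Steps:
G(g) = sqrt(14 + g) (G(g) = sqrt(g + 14) = sqrt(14 + g))
y(Y, l) = -11 (y(Y, l) = 5 - 16 = -11)
41434 + y(G(6), t(-13)) = 41434 - 11 = 41423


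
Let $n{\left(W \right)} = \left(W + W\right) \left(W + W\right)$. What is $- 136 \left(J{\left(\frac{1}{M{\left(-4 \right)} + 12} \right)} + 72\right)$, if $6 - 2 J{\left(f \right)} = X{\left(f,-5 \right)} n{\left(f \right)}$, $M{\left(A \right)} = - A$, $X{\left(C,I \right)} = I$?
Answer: $- \frac{163285}{16} \approx -10205.0$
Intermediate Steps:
$n{\left(W \right)} = 4 W^{2}$ ($n{\left(W \right)} = 2 W 2 W = 4 W^{2}$)
$J{\left(f \right)} = 3 + 10 f^{2}$ ($J{\left(f \right)} = 3 - \frac{\left(-5\right) 4 f^{2}}{2} = 3 - \frac{\left(-20\right) f^{2}}{2} = 3 + 10 f^{2}$)
$- 136 \left(J{\left(\frac{1}{M{\left(-4 \right)} + 12} \right)} + 72\right) = - 136 \left(\left(3 + 10 \left(\frac{1}{\left(-1\right) \left(-4\right) + 12}\right)^{2}\right) + 72\right) = - 136 \left(\left(3 + 10 \left(\frac{1}{4 + 12}\right)^{2}\right) + 72\right) = - 136 \left(\left(3 + 10 \left(\frac{1}{16}\right)^{2}\right) + 72\right) = - 136 \left(\left(3 + \frac{10}{256}\right) + 72\right) = - 136 \left(\left(3 + 10 \cdot \frac{1}{256}\right) + 72\right) = - 136 \left(\left(3 + \frac{5}{128}\right) + 72\right) = - 136 \left(\frac{389}{128} + 72\right) = \left(-136\right) \frac{9605}{128} = - \frac{163285}{16}$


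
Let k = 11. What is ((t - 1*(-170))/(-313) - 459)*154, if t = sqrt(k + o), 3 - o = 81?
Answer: -22150898/313 - 154*I*sqrt(67)/313 ≈ -70770.0 - 4.0273*I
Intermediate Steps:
o = -78 (o = 3 - 1*81 = 3 - 81 = -78)
t = I*sqrt(67) (t = sqrt(11 - 78) = sqrt(-67) = I*sqrt(67) ≈ 8.1853*I)
((t - 1*(-170))/(-313) - 459)*154 = ((I*sqrt(67) - 1*(-170))/(-313) - 459)*154 = ((I*sqrt(67) + 170)*(-1/313) - 459)*154 = ((170 + I*sqrt(67))*(-1/313) - 459)*154 = ((-170/313 - I*sqrt(67)/313) - 459)*154 = (-143837/313 - I*sqrt(67)/313)*154 = -22150898/313 - 154*I*sqrt(67)/313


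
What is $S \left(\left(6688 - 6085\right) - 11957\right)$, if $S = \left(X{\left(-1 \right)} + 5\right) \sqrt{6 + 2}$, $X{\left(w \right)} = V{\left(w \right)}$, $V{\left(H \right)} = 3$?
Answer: $- 181664 \sqrt{2} \approx -2.5691 \cdot 10^{5}$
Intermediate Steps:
$X{\left(w \right)} = 3$
$S = 16 \sqrt{2}$ ($S = \left(3 + 5\right) \sqrt{6 + 2} = 8 \sqrt{8} = 8 \cdot 2 \sqrt{2} = 16 \sqrt{2} \approx 22.627$)
$S \left(\left(6688 - 6085\right) - 11957\right) = 16 \sqrt{2} \left(\left(6688 - 6085\right) - 11957\right) = 16 \sqrt{2} \left(603 - 11957\right) = 16 \sqrt{2} \left(-11354\right) = - 181664 \sqrt{2}$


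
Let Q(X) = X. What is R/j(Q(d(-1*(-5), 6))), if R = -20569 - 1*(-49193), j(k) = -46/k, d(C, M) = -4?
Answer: 57248/23 ≈ 2489.0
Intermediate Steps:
R = 28624 (R = -20569 + 49193 = 28624)
R/j(Q(d(-1*(-5), 6))) = 28624/((-46/(-4))) = 28624/((-46*(-1/4))) = 28624/(23/2) = 28624*(2/23) = 57248/23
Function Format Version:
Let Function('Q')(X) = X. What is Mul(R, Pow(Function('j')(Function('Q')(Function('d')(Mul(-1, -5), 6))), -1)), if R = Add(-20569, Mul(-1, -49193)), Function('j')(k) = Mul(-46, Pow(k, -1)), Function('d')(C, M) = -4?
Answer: Rational(57248, 23) ≈ 2489.0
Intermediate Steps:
R = 28624 (R = Add(-20569, 49193) = 28624)
Mul(R, Pow(Function('j')(Function('Q')(Function('d')(Mul(-1, -5), 6))), -1)) = Mul(28624, Pow(Mul(-46, Pow(-4, -1)), -1)) = Mul(28624, Pow(Mul(-46, Rational(-1, 4)), -1)) = Mul(28624, Pow(Rational(23, 2), -1)) = Mul(28624, Rational(2, 23)) = Rational(57248, 23)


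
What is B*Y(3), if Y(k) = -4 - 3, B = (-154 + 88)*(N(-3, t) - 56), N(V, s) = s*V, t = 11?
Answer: -41118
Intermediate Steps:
N(V, s) = V*s
B = 5874 (B = (-154 + 88)*(-3*11 - 56) = -66*(-33 - 56) = -66*(-89) = 5874)
Y(k) = -7
B*Y(3) = 5874*(-7) = -41118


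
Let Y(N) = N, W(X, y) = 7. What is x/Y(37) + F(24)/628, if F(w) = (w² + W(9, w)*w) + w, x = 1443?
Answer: 6315/157 ≈ 40.223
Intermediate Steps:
F(w) = w² + 8*w (F(w) = (w² + 7*w) + w = w² + 8*w)
x/Y(37) + F(24)/628 = 1443/37 + (24*(8 + 24))/628 = 1443*(1/37) + (24*32)*(1/628) = 39 + 768*(1/628) = 39 + 192/157 = 6315/157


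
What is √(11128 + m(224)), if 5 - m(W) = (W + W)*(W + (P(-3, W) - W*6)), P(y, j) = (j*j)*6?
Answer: I*√134360195 ≈ 11591.0*I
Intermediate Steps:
P(y, j) = 6*j² (P(y, j) = j²*6 = 6*j²)
m(W) = 5 - 2*W*(-5*W + 6*W²) (m(W) = 5 - (W + W)*(W + (6*W² - W*6)) = 5 - 2*W*(W + (6*W² - 6*W)) = 5 - 2*W*(W + (-6*W + 6*W²)) = 5 - 2*W*(-5*W + 6*W²))
√(11128 + m(224)) = √(11128 + (5 - 12*224³ + 10*224²)) = √(11128 + (5 - 12*11239424 + 10*50176)) = √(11128 + (5 - 134873088 + 501760)) = √(11128 - 134371323) = √(-134360195) = I*√134360195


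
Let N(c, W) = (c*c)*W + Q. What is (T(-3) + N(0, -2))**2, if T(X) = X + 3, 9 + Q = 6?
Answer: 9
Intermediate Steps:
Q = -3 (Q = -9 + 6 = -3)
N(c, W) = -3 + W*c**2 (N(c, W) = (c*c)*W - 3 = c**2*W - 3 = W*c**2 - 3 = -3 + W*c**2)
T(X) = 3 + X
(T(-3) + N(0, -2))**2 = ((3 - 3) + (-3 - 2*0**2))**2 = (0 + (-3 - 2*0))**2 = (0 + (-3 + 0))**2 = (0 - 3)**2 = (-3)**2 = 9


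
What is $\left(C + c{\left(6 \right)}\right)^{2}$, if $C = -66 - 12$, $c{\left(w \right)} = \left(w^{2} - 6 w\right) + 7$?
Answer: $5041$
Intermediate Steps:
$c{\left(w \right)} = 7 + w^{2} - 6 w$
$C = -78$
$\left(C + c{\left(6 \right)}\right)^{2} = \left(-78 + \left(7 + 6^{2} - 36\right)\right)^{2} = \left(-78 + \left(7 + 36 - 36\right)\right)^{2} = \left(-78 + 7\right)^{2} = \left(-71\right)^{2} = 5041$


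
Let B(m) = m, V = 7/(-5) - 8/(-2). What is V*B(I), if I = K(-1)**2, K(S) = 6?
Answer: 468/5 ≈ 93.600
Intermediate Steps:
V = 13/5 (V = 7*(-1/5) - 8*(-1/2) = -7/5 + 4 = 13/5 ≈ 2.6000)
I = 36 (I = 6**2 = 36)
V*B(I) = (13/5)*36 = 468/5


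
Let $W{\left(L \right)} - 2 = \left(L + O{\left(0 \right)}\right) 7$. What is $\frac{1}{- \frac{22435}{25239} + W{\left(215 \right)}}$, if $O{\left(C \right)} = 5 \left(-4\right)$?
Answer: $\frac{25239}{34479278} \approx 0.000732$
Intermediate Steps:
$O{\left(C \right)} = -20$
$W{\left(L \right)} = -138 + 7 L$ ($W{\left(L \right)} = 2 + \left(L - 20\right) 7 = 2 + \left(-20 + L\right) 7 = 2 + \left(-140 + 7 L\right) = -138 + 7 L$)
$\frac{1}{- \frac{22435}{25239} + W{\left(215 \right)}} = \frac{1}{- \frac{22435}{25239} + \left(-138 + 7 \cdot 215\right)} = \frac{1}{\left(-22435\right) \frac{1}{25239} + \left(-138 + 1505\right)} = \frac{1}{- \frac{22435}{25239} + 1367} = \frac{1}{\frac{34479278}{25239}} = \frac{25239}{34479278}$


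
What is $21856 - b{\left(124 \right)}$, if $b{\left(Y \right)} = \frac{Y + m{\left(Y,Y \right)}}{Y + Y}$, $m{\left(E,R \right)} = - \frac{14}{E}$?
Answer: $\frac{336050175}{15376} \approx 21856.0$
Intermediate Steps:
$b{\left(Y \right)} = \frac{Y - \frac{14}{Y}}{2 Y}$ ($b{\left(Y \right)} = \frac{Y - \frac{14}{Y}}{Y + Y} = \frac{Y - \frac{14}{Y}}{2 Y}$)
$21856 - b{\left(124 \right)} = 21856 - \left(\frac{1}{2} - \frac{7}{15376}\right) = 21856 - \frac{7681}{15376} = \frac{336050175}{15376}$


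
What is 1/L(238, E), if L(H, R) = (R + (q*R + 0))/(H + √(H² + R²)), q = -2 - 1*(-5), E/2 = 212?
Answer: 119/848 + √59105/848 ≈ 0.42702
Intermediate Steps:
E = 424 (E = 2*212 = 424)
q = 3 (q = -2 + 5 = 3)
L(H, R) = 4*R/(H + √(H² + R²)) (L(H, R) = (R + (3*R + 0))/(H + √(H² + R²)) = (R + 3*R)/(H + √(H² + R²)) = (4*R)/(H + √(H² + R²)) = 4*R/(H + √(H² + R²)))
1/L(238, E) = 1/(4*424/(238 + √(238² + 424²))) = 1/(4*424/(238 + √(56644 + 179776))) = 1/(4*424/(238 + √236420)) = 1/(4*424/(238 + 2*√59105)) = 1/(1696/(238 + 2*√59105)) = 119/848 + √59105/848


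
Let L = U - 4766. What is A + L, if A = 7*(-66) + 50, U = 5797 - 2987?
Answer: -2368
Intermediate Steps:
U = 2810
A = -412 (A = -462 + 50 = -412)
L = -1956 (L = 2810 - 4766 = -1956)
A + L = -412 - 1956 = -2368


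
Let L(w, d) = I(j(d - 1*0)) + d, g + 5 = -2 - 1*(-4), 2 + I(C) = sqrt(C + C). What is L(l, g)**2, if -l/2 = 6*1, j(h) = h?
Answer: (5 - I*sqrt(6))**2 ≈ 19.0 - 24.495*I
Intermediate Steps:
l = -12 ≈ -12.000
I(C) = -2 + sqrt(2)*sqrt(C) (I(C) = -2 + sqrt(C + C) = -2 + sqrt(2*C) = -2 + sqrt(2)*sqrt(C))
g = -3 (g = -5 + (-2 - 1*(-4)) = -5 + (-2 + 4) = -5 + 2 = -3)
L(w, d) = -2 + d + sqrt(2)*sqrt(d) (L(w, d) = (-2 + sqrt(2)*sqrt(d - 1*0)) + d = (-2 + sqrt(2)*sqrt(d + 0)) + d = (-2 + sqrt(2)*sqrt(d)) + d = -2 + d + sqrt(2)*sqrt(d))
L(l, g)**2 = (-2 - 3 + sqrt(2)*sqrt(-3))**2 = (-2 - 3 + sqrt(2)*(I*sqrt(3)))**2 = (-2 - 3 + I*sqrt(6))**2 = (-5 + I*sqrt(6))**2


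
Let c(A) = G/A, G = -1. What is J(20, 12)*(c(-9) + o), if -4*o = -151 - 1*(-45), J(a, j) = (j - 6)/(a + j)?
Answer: 479/96 ≈ 4.9896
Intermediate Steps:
J(a, j) = (-6 + j)/(a + j)
c(A) = -1/A
o = 53/2 (o = -(-151 - 1*(-45))/4 = -(-151 + 45)/4 = -¼*(-106) = 53/2 ≈ 26.500)
J(20, 12)*(c(-9) + o) = ((-6 + 12)/(20 + 12))*(-1/(-9) + 53/2) = (6/32)*(-1*(-⅑) + 53/2) = ((1/32)*6)*(⅑ + 53/2) = (3/16)*(479/18) = 479/96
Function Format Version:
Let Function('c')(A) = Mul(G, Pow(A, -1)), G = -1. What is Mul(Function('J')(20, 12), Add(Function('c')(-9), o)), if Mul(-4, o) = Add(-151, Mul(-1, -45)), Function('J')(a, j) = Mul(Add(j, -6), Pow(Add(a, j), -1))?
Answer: Rational(479, 96) ≈ 4.9896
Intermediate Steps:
Function('J')(a, j) = Mul(Pow(Add(a, j), -1), Add(-6, j)) (Function('J')(a, j) = Mul(Add(-6, j), Pow(Add(a, j), -1)) = Mul(Pow(Add(a, j), -1), Add(-6, j)))
Function('c')(A) = Mul(-1, Pow(A, -1))
o = Rational(53, 2) (o = Mul(Rational(-1, 4), Add(-151, Mul(-1, -45))) = Mul(Rational(-1, 4), Add(-151, 45)) = Mul(Rational(-1, 4), -106) = Rational(53, 2) ≈ 26.500)
Mul(Function('J')(20, 12), Add(Function('c')(-9), o)) = Mul(Mul(Pow(Add(20, 12), -1), Add(-6, 12)), Add(Mul(-1, Pow(-9, -1)), Rational(53, 2))) = Mul(Mul(Pow(32, -1), 6), Add(Mul(-1, Rational(-1, 9)), Rational(53, 2))) = Mul(Mul(Rational(1, 32), 6), Add(Rational(1, 9), Rational(53, 2))) = Mul(Rational(3, 16), Rational(479, 18)) = Rational(479, 96)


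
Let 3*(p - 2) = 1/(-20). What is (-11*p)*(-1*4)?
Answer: 1309/15 ≈ 87.267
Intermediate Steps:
p = 119/60 (p = 2 + (⅓)/(-20) = 2 + (⅓)*(-1/20) = 2 - 1/60 = 119/60 ≈ 1.9833)
(-11*p)*(-1*4) = (-11*119/60)*(-1*4) = -1309/60*(-4) = 1309/15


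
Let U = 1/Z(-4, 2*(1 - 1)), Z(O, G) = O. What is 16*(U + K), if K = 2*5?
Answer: 156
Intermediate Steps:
K = 10
U = -1/4 (U = 1/(-4) = -1/4 ≈ -0.25000)
16*(U + K) = 16*(-1/4 + 10) = 16*(39/4) = 156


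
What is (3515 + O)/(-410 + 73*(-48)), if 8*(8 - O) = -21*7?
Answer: -28331/31312 ≈ -0.90480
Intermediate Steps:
O = 211/8 (O = 8 - (-21)*7/8 = 8 - ⅛*(-147) = 8 + 147/8 = 211/8 ≈ 26.375)
(3515 + O)/(-410 + 73*(-48)) = (3515 + 211/8)/(-410 + 73*(-48)) = 28331/(8*(-410 - 3504)) = (28331/8)/(-3914) = (28331/8)*(-1/3914) = -28331/31312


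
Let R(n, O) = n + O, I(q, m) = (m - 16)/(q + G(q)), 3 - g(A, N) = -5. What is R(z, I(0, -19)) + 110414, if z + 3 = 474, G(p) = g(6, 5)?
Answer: 887045/8 ≈ 1.1088e+5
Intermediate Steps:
g(A, N) = 8 (g(A, N) = 3 - 1*(-5) = 3 + 5 = 8)
G(p) = 8
z = 471 (z = -3 + 474 = 471)
I(q, m) = (-16 + m)/(8 + q) (I(q, m) = (m - 16)/(q + 8) = (-16 + m)/(8 + q))
R(n, O) = O + n
R(z, I(0, -19)) + 110414 = ((-16 - 19)/(8 + 0) + 471) + 110414 = (-35/8 + 471) + 110414 = 3733/8 + 110414 = 887045/8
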